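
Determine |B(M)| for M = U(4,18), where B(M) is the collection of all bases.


Bases of U(4,18) are all 4-element subsets of the 18-element ground set.
Number of bases = C(18,4).
C(18,4) = (18 * 17 * 16 * 15) / (1 * 2 * 3 * 4) = 3060.

3060


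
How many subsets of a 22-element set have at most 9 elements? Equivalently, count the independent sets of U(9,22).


Independent sets of U(9,22) are all subsets of size <= 9.
Count = C(22,0) + C(22,1) + C(22,2) + C(22,3) + C(22,4) + C(22,5) + C(22,6) + C(22,7) + C(22,8) + C(22,9)
     = 1 + 22 + 231 + 1540 + 7315 + 26334 + 74613 + 170544 + 319770 + 497420
     = 1097790.

1097790


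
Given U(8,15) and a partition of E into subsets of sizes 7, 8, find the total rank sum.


r(Ai) = min(|Ai|, 8) for each part.
Sum = min(7,8) + min(8,8)
    = 7 + 8
    = 15.

15


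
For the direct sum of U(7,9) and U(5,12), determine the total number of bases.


Bases of a direct sum M1 + M2: |B| = |B(M1)| * |B(M2)|.
|B(U(7,9))| = C(9,7) = 36.
|B(U(5,12))| = C(12,5) = 792.
Total bases = 36 * 792 = 28512.

28512


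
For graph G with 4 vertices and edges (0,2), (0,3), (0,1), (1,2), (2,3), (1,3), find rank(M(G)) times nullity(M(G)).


r(M) = |V| - c = 4 - 1 = 3.
nullity = |E| - r(M) = 6 - 3 = 3.
Product = 3 * 3 = 9.

9


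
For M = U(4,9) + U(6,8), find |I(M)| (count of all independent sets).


For a direct sum, |I(M1+M2)| = |I(M1)| * |I(M2)|.
|I(U(4,9))| = sum C(9,k) for k=0..4 = 256.
|I(U(6,8))| = sum C(8,k) for k=0..6 = 247.
Total = 256 * 247 = 63232.

63232


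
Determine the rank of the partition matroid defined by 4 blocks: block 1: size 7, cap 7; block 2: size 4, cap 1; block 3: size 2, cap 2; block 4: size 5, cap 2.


Rank of a partition matroid = sum of min(|Si|, ci) for each block.
= min(7,7) + min(4,1) + min(2,2) + min(5,2)
= 7 + 1 + 2 + 2
= 12.

12


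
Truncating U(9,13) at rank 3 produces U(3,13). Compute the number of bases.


Truncating U(9,13) to rank 3 gives U(3,13).
Bases of U(3,13) are all 3-element subsets of 13 elements.
Number of bases = C(13,3) = 13! / (3! * 10!) = 286.

286


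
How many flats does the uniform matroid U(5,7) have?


Flats of U(5,7): every subset of size < 5 is a flat, plus E itself.
Count = (7 choose 0) + (7 choose 1) + (7 choose 2) + (7 choose 3) + (7 choose 4) + 1
     = 1 + 7 + 21 + 35 + 35 + 1
     = 100.

100


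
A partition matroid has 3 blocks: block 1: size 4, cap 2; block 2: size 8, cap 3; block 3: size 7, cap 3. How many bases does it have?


A basis picks exactly ci elements from block i.
Number of bases = product of C(|Si|, ci).
= C(4,2) * C(8,3) * C(7,3)
= 6 * 56 * 35
= 11760.

11760


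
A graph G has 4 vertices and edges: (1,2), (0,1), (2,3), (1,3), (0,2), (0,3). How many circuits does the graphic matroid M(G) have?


A circuit in a graphic matroid = edge set of a simple cycle.
G has 4 vertices and 6 edges.
Enumerating all minimal edge subsets forming cycles...
Total circuits found: 7.

7


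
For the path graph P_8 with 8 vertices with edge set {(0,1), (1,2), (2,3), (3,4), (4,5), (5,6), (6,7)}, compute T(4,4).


A path on 8 vertices is a tree with 7 edges.
T(x,y) = x^(7) for any tree.
T(4,4) = 4^7 = 16384.

16384


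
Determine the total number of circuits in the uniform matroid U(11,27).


In U(11,27), circuits are the (12)-element subsets.
Any set of 12 elements is dependent, and removing any one element gives
an independent set of size 11, so it is a minimal dependent set.
Number of circuits = C(27,12) = 27! / (12! * 15!) = 17383860.

17383860


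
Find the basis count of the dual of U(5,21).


The dual of U(r,n) is U(n-r, n) = U(16,21).
Bases of U(16,21) are all (16)-element subsets.
|B(M*)| = (21 choose 16) = 20349.

20349


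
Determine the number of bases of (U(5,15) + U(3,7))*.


(M1+M2)* = M1* + M2*.
M1* = U(10,15), bases: C(15,10) = 3003.
M2* = U(4,7), bases: C(7,4) = 35.
|B(M*)| = 3003 * 35 = 105105.

105105


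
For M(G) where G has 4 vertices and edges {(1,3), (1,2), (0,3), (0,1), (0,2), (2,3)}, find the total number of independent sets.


An independent set in a graphic matroid is an acyclic edge subset.
G has 4 vertices and 6 edges.
Enumerate all 2^6 = 64 subsets, checking for acyclicity.
Total independent sets = 38.

38


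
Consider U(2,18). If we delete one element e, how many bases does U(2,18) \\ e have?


Deleting e from U(2,18) gives U(2,17) since n > r.
Bases of U(2,17) = (17 choose 2) = 136.

136


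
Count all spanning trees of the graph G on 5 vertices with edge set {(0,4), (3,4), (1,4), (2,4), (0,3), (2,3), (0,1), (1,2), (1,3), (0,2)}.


By Kirchhoff's matrix tree theorem, the number of spanning trees equals
the determinant of any cofactor of the Laplacian matrix L.
G has 5 vertices and 10 edges.
Computing the (4 x 4) cofactor determinant gives 125.

125


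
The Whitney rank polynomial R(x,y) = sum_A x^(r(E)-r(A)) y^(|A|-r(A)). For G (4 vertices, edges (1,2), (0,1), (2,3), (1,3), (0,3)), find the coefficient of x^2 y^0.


R(x,y) = sum over A in 2^E of x^(r(E)-r(A)) * y^(|A|-r(A)).
G has 4 vertices, 5 edges. r(E) = 3.
Enumerate all 2^5 = 32 subsets.
Count subsets with r(E)-r(A)=2 and |A|-r(A)=0: 5.

5


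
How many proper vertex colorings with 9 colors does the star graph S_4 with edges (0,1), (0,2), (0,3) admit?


P(tree, k) = k * (k-1)^(3) for any tree on 4 vertices.
P(9) = 9 * 8^3 = 9 * 512 = 4608.

4608


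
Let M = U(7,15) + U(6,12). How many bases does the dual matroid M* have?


(M1+M2)* = M1* + M2*.
M1* = U(8,15), bases: C(15,8) = 6435.
M2* = U(6,12), bases: C(12,6) = 924.
|B(M*)| = 6435 * 924 = 5945940.

5945940


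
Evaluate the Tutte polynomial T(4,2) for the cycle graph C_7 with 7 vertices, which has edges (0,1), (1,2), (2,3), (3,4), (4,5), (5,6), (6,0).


T(C_7; x,y) = x + x^2 + ... + x^(6) + y.
T(4,2) = 4^1 + 4^2 + 4^3 + 4^4 + 4^5 + 4^6 + 2
= 4 + 16 + 64 + 256 + 1024 + 4096 + 2
= 5462.

5462


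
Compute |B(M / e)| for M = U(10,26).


Contracting e from U(10,26) gives U(9,25).
Bases of U(9,25) = C(25,9) = 25! / (9! * 16!) = 2042975.

2042975


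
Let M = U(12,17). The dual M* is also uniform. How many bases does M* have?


The dual of U(r,n) is U(n-r, n) = U(5,17).
Bases of U(5,17) are all (5)-element subsets.
|B(M*)| = (17 choose 5) = 6188.

6188


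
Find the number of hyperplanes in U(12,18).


Hyperplanes of U(12,18) are flats of rank 11.
In a uniform matroid, these are exactly the (11)-element subsets.
Count = (18 choose 11) = 31824.

31824


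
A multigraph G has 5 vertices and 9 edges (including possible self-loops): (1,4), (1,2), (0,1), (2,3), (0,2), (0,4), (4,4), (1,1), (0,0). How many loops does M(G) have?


In a graphic matroid, a loop is a self-loop edge (u,u) with rank 0.
Examining all 9 edges for self-loops...
Self-loops found: (4,4), (1,1), (0,0)
Number of loops = 3.

3


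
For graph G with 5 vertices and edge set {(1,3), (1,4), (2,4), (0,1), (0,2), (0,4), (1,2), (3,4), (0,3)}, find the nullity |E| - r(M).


Cycle rank (nullity) = |E| - r(M) = |E| - (|V| - c).
|E| = 9, |V| = 5, c = 1.
Nullity = 9 - (5 - 1) = 9 - 4 = 5.

5


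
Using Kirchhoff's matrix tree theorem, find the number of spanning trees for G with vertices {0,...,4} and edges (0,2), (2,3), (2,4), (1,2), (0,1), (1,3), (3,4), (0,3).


By Kirchhoff's matrix tree theorem, the number of spanning trees equals
the determinant of any cofactor of the Laplacian matrix L.
G has 5 vertices and 8 edges.
Computing the (4 x 4) cofactor determinant gives 40.

40


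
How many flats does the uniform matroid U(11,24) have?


Flats of U(11,24): every subset of size < 11 is a flat, plus E itself.
Count = (24 choose 0) + (24 choose 1) + (24 choose 2) + (24 choose 3) + (24 choose 4) + (24 choose 5) + (24 choose 6) + (24 choose 7) + (24 choose 8) + (24 choose 9) + (24 choose 10) + 1
     = 1 + 24 + 276 + 2024 + 10626 + 42504 + 134596 + 346104 + 735471 + 1307504 + 1961256 + 1
     = 4540387.

4540387


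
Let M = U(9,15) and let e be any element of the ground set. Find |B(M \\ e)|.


Deleting e from U(9,15) gives U(9,14) since n > r.
Bases of U(9,14) = C(14,9) = 2002.

2002


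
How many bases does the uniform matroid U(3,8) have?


Bases of U(3,8) are all 3-element subsets of the 8-element ground set.
Number of bases = C(8,3).
C(8,3) = (8 * 7 * 6) / (1 * 2 * 3) = 56.

56


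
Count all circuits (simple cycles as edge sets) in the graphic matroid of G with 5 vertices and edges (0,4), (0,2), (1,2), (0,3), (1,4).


A circuit in a graphic matroid = edge set of a simple cycle.
G has 5 vertices and 5 edges.
Enumerating all minimal edge subsets forming cycles...
Total circuits found: 1.

1


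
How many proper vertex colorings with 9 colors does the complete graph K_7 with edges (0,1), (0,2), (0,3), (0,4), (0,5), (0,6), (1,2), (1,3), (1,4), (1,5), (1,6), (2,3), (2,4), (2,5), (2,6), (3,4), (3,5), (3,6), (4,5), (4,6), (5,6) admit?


P(K_7, k) = k(k-1)(k-2)...(k-6).
P(9) = (9) * (8) * (7) * (6) * (5) * (4) * (3) = 181440.

181440


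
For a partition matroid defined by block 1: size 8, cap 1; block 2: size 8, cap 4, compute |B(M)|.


A basis picks exactly ci elements from block i.
Number of bases = product of C(|Si|, ci).
= C(8,1) * C(8,4)
= 8 * 70
= 560.

560


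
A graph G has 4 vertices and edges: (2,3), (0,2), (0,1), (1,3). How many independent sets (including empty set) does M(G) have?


An independent set in a graphic matroid is an acyclic edge subset.
G has 4 vertices and 4 edges.
Enumerate all 2^4 = 16 subsets, checking for acyclicity.
Total independent sets = 15.

15


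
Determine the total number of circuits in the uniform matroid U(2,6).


In U(2,6), circuits are the (3)-element subsets.
Any set of 3 elements is dependent, and removing any one element gives
an independent set of size 2, so it is a minimal dependent set.
Number of circuits = (6 choose 3) = 20.

20


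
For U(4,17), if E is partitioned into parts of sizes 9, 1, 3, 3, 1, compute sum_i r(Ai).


r(Ai) = min(|Ai|, 4) for each part.
Sum = min(9,4) + min(1,4) + min(3,4) + min(3,4) + min(1,4)
    = 4 + 1 + 3 + 3 + 1
    = 12.

12


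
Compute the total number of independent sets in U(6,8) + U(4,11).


For a direct sum, |I(M1+M2)| = |I(M1)| * |I(M2)|.
|I(U(6,8))| = sum C(8,k) for k=0..6 = 247.
|I(U(4,11))| = sum C(11,k) for k=0..4 = 562.
Total = 247 * 562 = 138814.

138814


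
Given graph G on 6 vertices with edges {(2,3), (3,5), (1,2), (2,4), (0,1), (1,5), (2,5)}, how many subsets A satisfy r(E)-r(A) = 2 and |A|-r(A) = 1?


R(x,y) = sum over A in 2^E of x^(r(E)-r(A)) * y^(|A|-r(A)).
G has 6 vertices, 7 edges. r(E) = 5.
Enumerate all 2^7 = 128 subsets.
Count subsets with r(E)-r(A)=2 and |A|-r(A)=1: 9.

9


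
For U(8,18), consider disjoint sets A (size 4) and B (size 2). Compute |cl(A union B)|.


|A union B| = 4 + 2 = 6 (disjoint).
In U(8,18), cl(S) = S if |S| < 8, else cl(S) = E.
Since 6 < 8, cl(A union B) = A union B.
|cl(A union B)| = 6.

6


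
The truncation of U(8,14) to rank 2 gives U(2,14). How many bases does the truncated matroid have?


Truncating U(8,14) to rank 2 gives U(2,14).
Bases of U(2,14) are all 2-element subsets of 14 elements.
Number of bases = (14 choose 2) = 91.

91


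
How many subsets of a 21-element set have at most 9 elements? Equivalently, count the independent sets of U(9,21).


Independent sets of U(9,21) are all subsets of size <= 9.
Count = (21 choose 0) + (21 choose 1) + (21 choose 2) + (21 choose 3) + (21 choose 4) + (21 choose 5) + (21 choose 6) + (21 choose 7) + (21 choose 8) + (21 choose 9)
     = 1 + 21 + 210 + 1330 + 5985 + 20349 + 54264 + 116280 + 203490 + 293930
     = 695860.

695860


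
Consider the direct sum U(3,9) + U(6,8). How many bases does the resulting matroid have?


Bases of a direct sum M1 + M2: |B| = |B(M1)| * |B(M2)|.
|B(U(3,9))| = C(9,3) = 84.
|B(U(6,8))| = C(8,6) = 28.
Total bases = 84 * 28 = 2352.

2352


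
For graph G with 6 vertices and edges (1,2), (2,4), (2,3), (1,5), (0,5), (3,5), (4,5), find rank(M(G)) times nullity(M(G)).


r(M) = |V| - c = 6 - 1 = 5.
nullity = |E| - r(M) = 7 - 5 = 2.
Product = 5 * 2 = 10.

10


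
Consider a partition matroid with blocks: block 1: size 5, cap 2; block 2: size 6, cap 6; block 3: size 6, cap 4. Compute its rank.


Rank of a partition matroid = sum of min(|Si|, ci) for each block.
= min(5,2) + min(6,6) + min(6,4)
= 2 + 6 + 4
= 12.

12


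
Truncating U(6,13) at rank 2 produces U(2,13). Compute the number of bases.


Truncating U(6,13) to rank 2 gives U(2,13).
Bases of U(2,13) are all 2-element subsets of 13 elements.
Number of bases = C(13,2) = 13! / (2! * 11!) = 78.

78


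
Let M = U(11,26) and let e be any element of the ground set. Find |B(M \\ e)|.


Deleting e from U(11,26) gives U(11,25) since n > r.
Bases of U(11,25) = (25 choose 11) = 4457400.

4457400


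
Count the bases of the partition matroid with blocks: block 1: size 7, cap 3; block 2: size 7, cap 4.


A basis picks exactly ci elements from block i.
Number of bases = product of C(|Si|, ci).
= C(7,3) * C(7,4)
= 35 * 35
= 1225.

1225


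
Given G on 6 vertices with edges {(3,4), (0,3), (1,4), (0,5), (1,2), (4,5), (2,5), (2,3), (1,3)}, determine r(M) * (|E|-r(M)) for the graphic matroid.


r(M) = |V| - c = 6 - 1 = 5.
nullity = |E| - r(M) = 9 - 5 = 4.
Product = 5 * 4 = 20.

20


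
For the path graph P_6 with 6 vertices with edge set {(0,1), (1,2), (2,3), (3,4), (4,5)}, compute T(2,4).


A path on 6 vertices is a tree with 5 edges.
T(x,y) = x^(5) for any tree.
T(2,4) = 2^5 = 32.

32


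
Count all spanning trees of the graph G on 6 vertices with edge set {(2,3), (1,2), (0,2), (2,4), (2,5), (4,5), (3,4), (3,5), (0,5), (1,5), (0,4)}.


By Kirchhoff's matrix tree theorem, the number of spanning trees equals
the determinant of any cofactor of the Laplacian matrix L.
G has 6 vertices and 11 edges.
Computing the (5 x 5) cofactor determinant gives 180.

180


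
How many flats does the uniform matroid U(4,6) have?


Flats of U(4,6): every subset of size < 4 is a flat, plus E itself.
Count = (6 choose 0) + (6 choose 1) + (6 choose 2) + (6 choose 3) + 1
     = 1 + 6 + 15 + 20 + 1
     = 43.

43


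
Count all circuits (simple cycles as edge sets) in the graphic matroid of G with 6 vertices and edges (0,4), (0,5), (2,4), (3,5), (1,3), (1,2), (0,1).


A circuit in a graphic matroid = edge set of a simple cycle.
G has 6 vertices and 7 edges.
Enumerating all minimal edge subsets forming cycles...
Total circuits found: 3.

3


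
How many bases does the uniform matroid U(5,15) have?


Bases of U(5,15) are all 5-element subsets of the 15-element ground set.
Number of bases = C(15,5).
(15 choose 5) = 3003.

3003


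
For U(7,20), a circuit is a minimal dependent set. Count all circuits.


In U(7,20), circuits are the (8)-element subsets.
Any set of 8 elements is dependent, and removing any one element gives
an independent set of size 7, so it is a minimal dependent set.
Number of circuits = (20 choose 8) = 125970.

125970


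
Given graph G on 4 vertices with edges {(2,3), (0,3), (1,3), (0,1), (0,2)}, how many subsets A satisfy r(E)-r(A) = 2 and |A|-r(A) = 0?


R(x,y) = sum over A in 2^E of x^(r(E)-r(A)) * y^(|A|-r(A)).
G has 4 vertices, 5 edges. r(E) = 3.
Enumerate all 2^5 = 32 subsets.
Count subsets with r(E)-r(A)=2 and |A|-r(A)=0: 5.

5


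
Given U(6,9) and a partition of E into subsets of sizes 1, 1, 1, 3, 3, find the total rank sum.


r(Ai) = min(|Ai|, 6) for each part.
Sum = min(1,6) + min(1,6) + min(1,6) + min(3,6) + min(3,6)
    = 1 + 1 + 1 + 3 + 3
    = 9.

9


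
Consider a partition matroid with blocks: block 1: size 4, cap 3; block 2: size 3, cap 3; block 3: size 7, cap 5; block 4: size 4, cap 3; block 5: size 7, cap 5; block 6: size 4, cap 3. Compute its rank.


Rank of a partition matroid = sum of min(|Si|, ci) for each block.
= min(4,3) + min(3,3) + min(7,5) + min(4,3) + min(7,5) + min(4,3)
= 3 + 3 + 5 + 3 + 5 + 3
= 22.

22


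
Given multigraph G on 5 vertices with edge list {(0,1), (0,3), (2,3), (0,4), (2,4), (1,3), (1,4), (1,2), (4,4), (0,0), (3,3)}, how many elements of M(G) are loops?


In a graphic matroid, a loop is a self-loop edge (u,u) with rank 0.
Examining all 11 edges for self-loops...
Self-loops found: (4,4), (0,0), (3,3)
Number of loops = 3.

3


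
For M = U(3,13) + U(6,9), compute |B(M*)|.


(M1+M2)* = M1* + M2*.
M1* = U(10,13), bases: C(13,10) = 286.
M2* = U(3,9), bases: C(9,3) = 84.
|B(M*)| = 286 * 84 = 24024.

24024


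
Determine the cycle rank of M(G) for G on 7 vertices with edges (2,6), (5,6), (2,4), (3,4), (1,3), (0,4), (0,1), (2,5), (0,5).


Cycle rank (nullity) = |E| - r(M) = |E| - (|V| - c).
|E| = 9, |V| = 7, c = 1.
Nullity = 9 - (7 - 1) = 9 - 6 = 3.

3


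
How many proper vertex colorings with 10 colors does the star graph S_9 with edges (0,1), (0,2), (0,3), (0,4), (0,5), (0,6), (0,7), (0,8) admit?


P(tree, k) = k * (k-1)^(8) for any tree on 9 vertices.
P(10) = 10 * 9^8 = 10 * 43046721 = 430467210.

430467210


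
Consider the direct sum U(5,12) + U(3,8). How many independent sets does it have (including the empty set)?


For a direct sum, |I(M1+M2)| = |I(M1)| * |I(M2)|.
|I(U(5,12))| = sum C(12,k) for k=0..5 = 1586.
|I(U(3,8))| = sum C(8,k) for k=0..3 = 93.
Total = 1586 * 93 = 147498.

147498


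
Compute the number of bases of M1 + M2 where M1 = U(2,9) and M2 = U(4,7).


Bases of a direct sum M1 + M2: |B| = |B(M1)| * |B(M2)|.
|B(U(2,9))| = C(9,2) = 36.
|B(U(4,7))| = C(7,4) = 35.
Total bases = 36 * 35 = 1260.

1260


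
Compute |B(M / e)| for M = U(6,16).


Contracting e from U(6,16) gives U(5,15).
Bases of U(5,15) = (15 choose 5) = 3003.

3003


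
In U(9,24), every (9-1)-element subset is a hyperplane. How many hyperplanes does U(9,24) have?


Hyperplanes of U(9,24) are flats of rank 8.
In a uniform matroid, these are exactly the (8)-element subsets.
Count = C(24,8) = 735471.

735471


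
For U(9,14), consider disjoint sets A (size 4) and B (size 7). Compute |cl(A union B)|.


|A union B| = 4 + 7 = 11 (disjoint).
In U(9,14), cl(S) = S if |S| < 9, else cl(S) = E.
Since 11 >= 9, cl(A union B) = E.
|cl(A union B)| = 14.

14


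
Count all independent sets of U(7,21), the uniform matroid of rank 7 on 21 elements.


Independent sets of U(7,21) are all subsets of size <= 7.
Count = C(21,0) + C(21,1) + C(21,2) + C(21,3) + C(21,4) + C(21,5) + C(21,6) + C(21,7)
     = 1 + 21 + 210 + 1330 + 5985 + 20349 + 54264 + 116280
     = 198440.

198440


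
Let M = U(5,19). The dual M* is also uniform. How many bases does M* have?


The dual of U(r,n) is U(n-r, n) = U(14,19).
Bases of U(14,19) are all (14)-element subsets.
|B(M*)| = C(19,14) = 19! / (14! * 5!) = 11628.

11628


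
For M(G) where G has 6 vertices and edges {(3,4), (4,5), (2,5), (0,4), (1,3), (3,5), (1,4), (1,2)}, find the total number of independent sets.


An independent set in a graphic matroid is an acyclic edge subset.
G has 6 vertices and 8 edges.
Enumerate all 2^8 = 256 subsets, checking for acyclicity.
Total independent sets = 172.

172


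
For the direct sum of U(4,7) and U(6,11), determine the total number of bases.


Bases of a direct sum M1 + M2: |B| = |B(M1)| * |B(M2)|.
|B(U(4,7))| = C(7,4) = 35.
|B(U(6,11))| = C(11,6) = 462.
Total bases = 35 * 462 = 16170.

16170


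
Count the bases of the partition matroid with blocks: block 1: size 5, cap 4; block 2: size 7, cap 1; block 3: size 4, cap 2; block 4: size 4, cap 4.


A basis picks exactly ci elements from block i.
Number of bases = product of C(|Si|, ci).
= C(5,4) * C(7,1) * C(4,2) * C(4,4)
= 5 * 7 * 6 * 1
= 210.

210


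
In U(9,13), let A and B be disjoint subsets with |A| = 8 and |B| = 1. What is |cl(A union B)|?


|A union B| = 8 + 1 = 9 (disjoint).
In U(9,13), cl(S) = S if |S| < 9, else cl(S) = E.
Since 9 >= 9, cl(A union B) = E.
|cl(A union B)| = 13.

13


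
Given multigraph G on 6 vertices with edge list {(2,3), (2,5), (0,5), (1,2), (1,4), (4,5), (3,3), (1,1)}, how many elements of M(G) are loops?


In a graphic matroid, a loop is a self-loop edge (u,u) with rank 0.
Examining all 8 edges for self-loops...
Self-loops found: (3,3), (1,1)
Number of loops = 2.

2


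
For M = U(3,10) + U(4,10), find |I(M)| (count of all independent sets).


For a direct sum, |I(M1+M2)| = |I(M1)| * |I(M2)|.
|I(U(3,10))| = sum C(10,k) for k=0..3 = 176.
|I(U(4,10))| = sum C(10,k) for k=0..4 = 386.
Total = 176 * 386 = 67936.

67936


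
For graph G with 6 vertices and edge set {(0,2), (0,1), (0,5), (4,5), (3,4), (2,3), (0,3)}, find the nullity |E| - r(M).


Cycle rank (nullity) = |E| - r(M) = |E| - (|V| - c).
|E| = 7, |V| = 6, c = 1.
Nullity = 7 - (6 - 1) = 7 - 5 = 2.

2


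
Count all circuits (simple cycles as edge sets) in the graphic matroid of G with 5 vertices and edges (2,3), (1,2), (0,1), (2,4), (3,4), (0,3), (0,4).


A circuit in a graphic matroid = edge set of a simple cycle.
G has 5 vertices and 7 edges.
Enumerating all minimal edge subsets forming cycles...
Total circuits found: 7.

7


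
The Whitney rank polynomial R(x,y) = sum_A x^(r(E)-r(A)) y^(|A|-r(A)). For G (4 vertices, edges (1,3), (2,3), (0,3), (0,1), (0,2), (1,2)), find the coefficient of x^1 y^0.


R(x,y) = sum over A in 2^E of x^(r(E)-r(A)) * y^(|A|-r(A)).
G has 4 vertices, 6 edges. r(E) = 3.
Enumerate all 2^6 = 64 subsets.
Count subsets with r(E)-r(A)=1 and |A|-r(A)=0: 15.

15


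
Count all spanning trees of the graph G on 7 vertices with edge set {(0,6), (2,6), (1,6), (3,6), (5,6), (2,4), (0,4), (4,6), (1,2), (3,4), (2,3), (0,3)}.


By Kirchhoff's matrix tree theorem, the number of spanning trees equals
the determinant of any cofactor of the Laplacian matrix L.
G has 7 vertices and 12 edges.
Computing the (6 x 6) cofactor determinant gives 185.

185


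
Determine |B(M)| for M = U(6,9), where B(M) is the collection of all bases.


Bases of U(6,9) are all 6-element subsets of the 9-element ground set.
Number of bases = C(9,6).
C(9,6) = 84.

84


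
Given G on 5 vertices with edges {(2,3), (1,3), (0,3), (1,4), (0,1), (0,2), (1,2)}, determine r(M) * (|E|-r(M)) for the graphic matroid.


r(M) = |V| - c = 5 - 1 = 4.
nullity = |E| - r(M) = 7 - 4 = 3.
Product = 4 * 3 = 12.

12


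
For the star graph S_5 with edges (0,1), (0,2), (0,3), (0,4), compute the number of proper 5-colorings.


P(tree, k) = k * (k-1)^(4) for any tree on 5 vertices.
P(5) = 5 * 4^4 = 5 * 256 = 1280.

1280


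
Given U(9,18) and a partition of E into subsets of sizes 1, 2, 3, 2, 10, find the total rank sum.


r(Ai) = min(|Ai|, 9) for each part.
Sum = min(1,9) + min(2,9) + min(3,9) + min(2,9) + min(10,9)
    = 1 + 2 + 3 + 2 + 9
    = 17.

17


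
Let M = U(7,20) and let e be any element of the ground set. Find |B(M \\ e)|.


Deleting e from U(7,20) gives U(7,19) since n > r.
Bases of U(7,19) = (19 choose 7) = 50388.

50388


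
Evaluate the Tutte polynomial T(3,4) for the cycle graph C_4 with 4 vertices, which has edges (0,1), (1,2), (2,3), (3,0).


T(C_4; x,y) = x + x^2 + ... + x^(3) + y.
T(3,4) = 3^1 + 3^2 + 3^3 + 4
= 3 + 9 + 27 + 4
= 43.

43


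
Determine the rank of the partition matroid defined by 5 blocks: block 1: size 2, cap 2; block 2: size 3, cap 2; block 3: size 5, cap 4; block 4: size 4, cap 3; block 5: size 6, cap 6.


Rank of a partition matroid = sum of min(|Si|, ci) for each block.
= min(2,2) + min(3,2) + min(5,4) + min(4,3) + min(6,6)
= 2 + 2 + 4 + 3 + 6
= 17.

17


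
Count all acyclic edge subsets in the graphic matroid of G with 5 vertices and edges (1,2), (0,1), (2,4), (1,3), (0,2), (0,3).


An independent set in a graphic matroid is an acyclic edge subset.
G has 5 vertices and 6 edges.
Enumerate all 2^6 = 64 subsets, checking for acyclicity.
Total independent sets = 48.

48


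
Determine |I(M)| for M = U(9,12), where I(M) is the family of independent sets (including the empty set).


Independent sets of U(9,12) are all subsets of size <= 9.
Count = C(12,0) + C(12,1) + C(12,2) + C(12,3) + C(12,4) + C(12,5) + C(12,6) + C(12,7) + C(12,8) + C(12,9)
     = 1 + 12 + 66 + 220 + 495 + 792 + 924 + 792 + 495 + 220
     = 4017.

4017


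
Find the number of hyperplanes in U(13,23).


Hyperplanes of U(13,23) are flats of rank 12.
In a uniform matroid, these are exactly the (12)-element subsets.
Count = C(23,12) = 23! / (12! * 11!) = 1352078.

1352078


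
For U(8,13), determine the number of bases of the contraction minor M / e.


Contracting e from U(8,13) gives U(7,12).
Bases of U(7,12) = (12 choose 7) = 792.

792


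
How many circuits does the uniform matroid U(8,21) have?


In U(8,21), circuits are the (9)-element subsets.
Any set of 9 elements is dependent, and removing any one element gives
an independent set of size 8, so it is a minimal dependent set.
Number of circuits = C(21,9) = 21! / (9! * 12!) = 293930.

293930


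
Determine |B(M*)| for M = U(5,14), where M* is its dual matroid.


The dual of U(r,n) is U(n-r, n) = U(9,14).
Bases of U(9,14) are all (9)-element subsets.
|B(M*)| = C(14,9) = 14! / (9! * 5!) = 2002.

2002


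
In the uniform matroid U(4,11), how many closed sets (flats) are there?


Flats of U(4,11): every subset of size < 4 is a flat, plus E itself.
Count = (11 choose 0) + (11 choose 1) + (11 choose 2) + (11 choose 3) + 1
     = 1 + 11 + 55 + 165 + 1
     = 233.

233


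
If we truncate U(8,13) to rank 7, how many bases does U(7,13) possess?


Truncating U(8,13) to rank 7 gives U(7,13).
Bases of U(7,13) are all 7-element subsets of 13 elements.
Number of bases = (13 choose 7) = 1716.

1716


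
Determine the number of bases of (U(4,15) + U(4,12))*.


(M1+M2)* = M1* + M2*.
M1* = U(11,15), bases: C(15,11) = 1365.
M2* = U(8,12), bases: C(12,8) = 495.
|B(M*)| = 1365 * 495 = 675675.

675675


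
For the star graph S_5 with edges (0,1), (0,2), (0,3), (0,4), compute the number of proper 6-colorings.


P(tree, k) = k * (k-1)^(4) for any tree on 5 vertices.
P(6) = 6 * 5^4 = 6 * 625 = 3750.

3750


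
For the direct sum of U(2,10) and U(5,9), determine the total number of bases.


Bases of a direct sum M1 + M2: |B| = |B(M1)| * |B(M2)|.
|B(U(2,10))| = C(10,2) = 45.
|B(U(5,9))| = C(9,5) = 126.
Total bases = 45 * 126 = 5670.

5670


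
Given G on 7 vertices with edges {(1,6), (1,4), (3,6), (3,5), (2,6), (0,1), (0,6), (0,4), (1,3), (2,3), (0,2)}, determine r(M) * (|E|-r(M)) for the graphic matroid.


r(M) = |V| - c = 7 - 1 = 6.
nullity = |E| - r(M) = 11 - 6 = 5.
Product = 6 * 5 = 30.

30


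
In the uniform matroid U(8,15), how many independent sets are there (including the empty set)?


Independent sets of U(8,15) are all subsets of size <= 8.
Count = (15 choose 0) + (15 choose 1) + (15 choose 2) + (15 choose 3) + (15 choose 4) + (15 choose 5) + (15 choose 6) + (15 choose 7) + (15 choose 8)
     = 1 + 15 + 105 + 455 + 1365 + 3003 + 5005 + 6435 + 6435
     = 22819.

22819


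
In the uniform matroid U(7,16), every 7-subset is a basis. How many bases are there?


Bases of U(7,16) are all 7-element subsets of the 16-element ground set.
Number of bases = C(16,7).
C(16,7) = 16! / (7! * 9!) = 11440.

11440


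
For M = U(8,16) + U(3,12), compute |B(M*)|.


(M1+M2)* = M1* + M2*.
M1* = U(8,16), bases: C(16,8) = 12870.
M2* = U(9,12), bases: C(12,9) = 220.
|B(M*)| = 12870 * 220 = 2831400.

2831400


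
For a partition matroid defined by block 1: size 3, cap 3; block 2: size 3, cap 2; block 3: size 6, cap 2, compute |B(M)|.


A basis picks exactly ci elements from block i.
Number of bases = product of C(|Si|, ci).
= C(3,3) * C(3,2) * C(6,2)
= 1 * 3 * 15
= 45.

45


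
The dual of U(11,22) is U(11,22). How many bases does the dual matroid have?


The dual of U(r,n) is U(n-r, n) = U(11,22).
Bases of U(11,22) are all (11)-element subsets.
|B(M*)| = (22 choose 11) = 705432.

705432


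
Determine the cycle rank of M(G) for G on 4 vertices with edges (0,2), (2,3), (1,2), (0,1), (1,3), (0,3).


Cycle rank (nullity) = |E| - r(M) = |E| - (|V| - c).
|E| = 6, |V| = 4, c = 1.
Nullity = 6 - (4 - 1) = 6 - 3 = 3.

3


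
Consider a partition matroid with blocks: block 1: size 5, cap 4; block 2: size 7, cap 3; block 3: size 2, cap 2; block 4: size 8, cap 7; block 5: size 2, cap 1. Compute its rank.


Rank of a partition matroid = sum of min(|Si|, ci) for each block.
= min(5,4) + min(7,3) + min(2,2) + min(8,7) + min(2,1)
= 4 + 3 + 2 + 7 + 1
= 17.

17


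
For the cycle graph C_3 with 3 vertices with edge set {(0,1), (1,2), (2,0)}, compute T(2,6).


T(C_3; x,y) = x + x^2 + ... + x^(2) + y.
T(2,6) = 2^1 + 2^2 + 6
= 2 + 4 + 6
= 12.

12


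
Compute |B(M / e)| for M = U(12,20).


Contracting e from U(12,20) gives U(11,19).
Bases of U(11,19) = C(19,11) = 75582.

75582


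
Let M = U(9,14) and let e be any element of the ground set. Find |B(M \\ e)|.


Deleting e from U(9,14) gives U(9,13) since n > r.
Bases of U(9,13) = (13 choose 9) = 715.

715


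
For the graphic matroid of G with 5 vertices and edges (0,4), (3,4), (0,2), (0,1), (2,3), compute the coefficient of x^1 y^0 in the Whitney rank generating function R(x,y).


R(x,y) = sum over A in 2^E of x^(r(E)-r(A)) * y^(|A|-r(A)).
G has 5 vertices, 5 edges. r(E) = 4.
Enumerate all 2^5 = 32 subsets.
Count subsets with r(E)-r(A)=1 and |A|-r(A)=0: 10.

10


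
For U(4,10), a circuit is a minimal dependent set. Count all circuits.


In U(4,10), circuits are the (5)-element subsets.
Any set of 5 elements is dependent, and removing any one element gives
an independent set of size 4, so it is a minimal dependent set.
Number of circuits = C(10,5) = 10! / (5! * 5!) = 252.

252


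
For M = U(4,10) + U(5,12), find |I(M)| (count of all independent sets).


For a direct sum, |I(M1+M2)| = |I(M1)| * |I(M2)|.
|I(U(4,10))| = sum C(10,k) for k=0..4 = 386.
|I(U(5,12))| = sum C(12,k) for k=0..5 = 1586.
Total = 386 * 1586 = 612196.

612196


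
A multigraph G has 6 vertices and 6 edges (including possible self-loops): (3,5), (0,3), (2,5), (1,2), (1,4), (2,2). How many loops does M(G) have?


In a graphic matroid, a loop is a self-loop edge (u,u) with rank 0.
Examining all 6 edges for self-loops...
Self-loops found: (2,2)
Number of loops = 1.

1


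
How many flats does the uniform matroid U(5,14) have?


Flats of U(5,14): every subset of size < 5 is a flat, plus E itself.
Count = (14 choose 0) + (14 choose 1) + (14 choose 2) + (14 choose 3) + (14 choose 4) + 1
     = 1 + 14 + 91 + 364 + 1001 + 1
     = 1472.

1472


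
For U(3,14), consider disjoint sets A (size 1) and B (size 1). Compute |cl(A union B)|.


|A union B| = 1 + 1 = 2 (disjoint).
In U(3,14), cl(S) = S if |S| < 3, else cl(S) = E.
Since 2 < 3, cl(A union B) = A union B.
|cl(A union B)| = 2.

2


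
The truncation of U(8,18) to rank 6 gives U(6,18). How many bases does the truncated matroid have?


Truncating U(8,18) to rank 6 gives U(6,18).
Bases of U(6,18) are all 6-element subsets of 18 elements.
Number of bases = (18 choose 6) = 18564.

18564


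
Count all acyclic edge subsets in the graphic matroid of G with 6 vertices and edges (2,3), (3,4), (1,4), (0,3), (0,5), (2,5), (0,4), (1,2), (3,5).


An independent set in a graphic matroid is an acyclic edge subset.
G has 6 vertices and 9 edges.
Enumerate all 2^9 = 512 subsets, checking for acyclicity.
Total independent sets = 298.

298


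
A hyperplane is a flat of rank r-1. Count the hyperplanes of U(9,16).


Hyperplanes of U(9,16) are flats of rank 8.
In a uniform matroid, these are exactly the (8)-element subsets.
Count = C(16,8) = 12870.

12870


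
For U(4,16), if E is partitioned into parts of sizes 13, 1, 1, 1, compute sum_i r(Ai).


r(Ai) = min(|Ai|, 4) for each part.
Sum = min(13,4) + min(1,4) + min(1,4) + min(1,4)
    = 4 + 1 + 1 + 1
    = 7.

7


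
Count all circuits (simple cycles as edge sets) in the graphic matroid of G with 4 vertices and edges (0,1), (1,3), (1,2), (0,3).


A circuit in a graphic matroid = edge set of a simple cycle.
G has 4 vertices and 4 edges.
Enumerating all minimal edge subsets forming cycles...
Total circuits found: 1.

1


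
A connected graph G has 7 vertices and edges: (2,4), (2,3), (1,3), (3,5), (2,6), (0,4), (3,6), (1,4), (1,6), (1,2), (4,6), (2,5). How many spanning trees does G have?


By Kirchhoff's matrix tree theorem, the number of spanning trees equals
the determinant of any cofactor of the Laplacian matrix L.
G has 7 vertices and 12 edges.
Computing the (6 x 6) cofactor determinant gives 185.

185


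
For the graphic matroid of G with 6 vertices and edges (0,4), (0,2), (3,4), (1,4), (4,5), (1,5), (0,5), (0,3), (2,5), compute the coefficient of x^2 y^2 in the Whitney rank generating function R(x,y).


R(x,y) = sum over A in 2^E of x^(r(E)-r(A)) * y^(|A|-r(A)).
G has 6 vertices, 9 edges. r(E) = 5.
Enumerate all 2^9 = 512 subsets.
Count subsets with r(E)-r(A)=2 and |A|-r(A)=2: 3.

3


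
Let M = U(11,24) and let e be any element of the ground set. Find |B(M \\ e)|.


Deleting e from U(11,24) gives U(11,23) since n > r.
Bases of U(11,23) = (23 choose 11) = 1352078.

1352078


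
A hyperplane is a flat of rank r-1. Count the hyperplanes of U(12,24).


Hyperplanes of U(12,24) are flats of rank 11.
In a uniform matroid, these are exactly the (11)-element subsets.
Count = C(24,11) = 2496144.

2496144


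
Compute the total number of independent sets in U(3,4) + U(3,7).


For a direct sum, |I(M1+M2)| = |I(M1)| * |I(M2)|.
|I(U(3,4))| = sum C(4,k) for k=0..3 = 15.
|I(U(3,7))| = sum C(7,k) for k=0..3 = 64.
Total = 15 * 64 = 960.

960


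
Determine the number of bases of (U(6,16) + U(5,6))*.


(M1+M2)* = M1* + M2*.
M1* = U(10,16), bases: C(16,10) = 8008.
M2* = U(1,6), bases: C(6,1) = 6.
|B(M*)| = 8008 * 6 = 48048.

48048


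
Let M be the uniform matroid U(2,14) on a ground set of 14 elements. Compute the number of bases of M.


Bases of U(2,14) are all 2-element subsets of the 14-element ground set.
Number of bases = C(14,2).
C(14,2) = 14! / (2! * 12!) = 91.

91


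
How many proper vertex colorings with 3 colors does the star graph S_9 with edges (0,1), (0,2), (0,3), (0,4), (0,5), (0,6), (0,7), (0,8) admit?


P(tree, k) = k * (k-1)^(8) for any tree on 9 vertices.
P(3) = 3 * 2^8 = 3 * 256 = 768.

768


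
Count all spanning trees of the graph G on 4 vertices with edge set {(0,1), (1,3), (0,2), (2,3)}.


By Kirchhoff's matrix tree theorem, the number of spanning trees equals
the determinant of any cofactor of the Laplacian matrix L.
G has 4 vertices and 4 edges.
Computing the (3 x 3) cofactor determinant gives 4.

4


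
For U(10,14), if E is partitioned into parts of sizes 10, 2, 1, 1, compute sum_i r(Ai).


r(Ai) = min(|Ai|, 10) for each part.
Sum = min(10,10) + min(2,10) + min(1,10) + min(1,10)
    = 10 + 2 + 1 + 1
    = 14.

14


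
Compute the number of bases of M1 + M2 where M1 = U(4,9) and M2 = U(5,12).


Bases of a direct sum M1 + M2: |B| = |B(M1)| * |B(M2)|.
|B(U(4,9))| = C(9,4) = 126.
|B(U(5,12))| = C(12,5) = 792.
Total bases = 126 * 792 = 99792.

99792


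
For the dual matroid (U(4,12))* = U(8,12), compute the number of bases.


The dual of U(r,n) is U(n-r, n) = U(8,12).
Bases of U(8,12) are all (8)-element subsets.
|B(M*)| = C(12,8) = 495.

495


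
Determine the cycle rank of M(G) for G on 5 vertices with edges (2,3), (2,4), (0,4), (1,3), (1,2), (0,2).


Cycle rank (nullity) = |E| - r(M) = |E| - (|V| - c).
|E| = 6, |V| = 5, c = 1.
Nullity = 6 - (5 - 1) = 6 - 4 = 2.

2


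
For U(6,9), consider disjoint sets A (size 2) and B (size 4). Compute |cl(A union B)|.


|A union B| = 2 + 4 = 6 (disjoint).
In U(6,9), cl(S) = S if |S| < 6, else cl(S) = E.
Since 6 >= 6, cl(A union B) = E.
|cl(A union B)| = 9.

9


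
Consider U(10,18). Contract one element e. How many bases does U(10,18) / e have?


Contracting e from U(10,18) gives U(9,17).
Bases of U(9,17) = (17 choose 9) = 24310.

24310


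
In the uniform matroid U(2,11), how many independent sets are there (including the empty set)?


Independent sets of U(2,11) are all subsets of size <= 2.
Count = (11 choose 0) + (11 choose 1) + (11 choose 2)
     = 1 + 11 + 55
     = 67.

67


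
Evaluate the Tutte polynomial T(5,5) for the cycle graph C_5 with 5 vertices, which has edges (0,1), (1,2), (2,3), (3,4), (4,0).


T(C_5; x,y) = x + x^2 + ... + x^(4) + y.
T(5,5) = 5^1 + 5^2 + 5^3 + 5^4 + 5
= 5 + 25 + 125 + 625 + 5
= 785.

785


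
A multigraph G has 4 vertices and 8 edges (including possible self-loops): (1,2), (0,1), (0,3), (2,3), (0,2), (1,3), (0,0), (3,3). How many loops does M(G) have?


In a graphic matroid, a loop is a self-loop edge (u,u) with rank 0.
Examining all 8 edges for self-loops...
Self-loops found: (0,0), (3,3)
Number of loops = 2.

2


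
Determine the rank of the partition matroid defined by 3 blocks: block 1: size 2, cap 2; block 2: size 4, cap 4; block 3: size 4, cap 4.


Rank of a partition matroid = sum of min(|Si|, ci) for each block.
= min(2,2) + min(4,4) + min(4,4)
= 2 + 4 + 4
= 10.

10


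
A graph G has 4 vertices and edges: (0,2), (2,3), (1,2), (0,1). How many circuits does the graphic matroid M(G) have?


A circuit in a graphic matroid = edge set of a simple cycle.
G has 4 vertices and 4 edges.
Enumerating all minimal edge subsets forming cycles...
Total circuits found: 1.

1


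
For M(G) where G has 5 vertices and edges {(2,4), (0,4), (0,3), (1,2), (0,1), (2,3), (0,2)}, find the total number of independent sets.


An independent set in a graphic matroid is an acyclic edge subset.
G has 5 vertices and 7 edges.
Enumerate all 2^7 = 128 subsets, checking for acyclicity.
Total independent sets = 81.

81


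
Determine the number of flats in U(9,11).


Flats of U(9,11): every subset of size < 9 is a flat, plus E itself.
Count = (11 choose 0) + (11 choose 1) + (11 choose 2) + (11 choose 3) + (11 choose 4) + (11 choose 5) + (11 choose 6) + (11 choose 7) + (11 choose 8) + 1
     = 1 + 11 + 55 + 165 + 330 + 462 + 462 + 330 + 165 + 1
     = 1982.

1982


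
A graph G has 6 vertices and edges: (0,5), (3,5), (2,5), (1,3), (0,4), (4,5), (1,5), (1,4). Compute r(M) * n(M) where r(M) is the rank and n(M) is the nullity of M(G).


r(M) = |V| - c = 6 - 1 = 5.
nullity = |E| - r(M) = 8 - 5 = 3.
Product = 5 * 3 = 15.

15


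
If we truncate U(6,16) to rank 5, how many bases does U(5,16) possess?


Truncating U(6,16) to rank 5 gives U(5,16).
Bases of U(5,16) are all 5-element subsets of 16 elements.
Number of bases = C(16,5) = 4368.

4368


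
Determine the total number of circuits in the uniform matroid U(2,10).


In U(2,10), circuits are the (3)-element subsets.
Any set of 3 elements is dependent, and removing any one element gives
an independent set of size 2, so it is a minimal dependent set.
Number of circuits = (10 choose 3) = 120.

120


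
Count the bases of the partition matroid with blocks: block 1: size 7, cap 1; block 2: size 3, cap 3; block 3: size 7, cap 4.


A basis picks exactly ci elements from block i.
Number of bases = product of C(|Si|, ci).
= C(7,1) * C(3,3) * C(7,4)
= 7 * 1 * 35
= 245.

245


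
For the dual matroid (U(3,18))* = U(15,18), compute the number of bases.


The dual of U(r,n) is U(n-r, n) = U(15,18).
Bases of U(15,18) are all (15)-element subsets.
|B(M*)| = (18 choose 15) = 816.

816


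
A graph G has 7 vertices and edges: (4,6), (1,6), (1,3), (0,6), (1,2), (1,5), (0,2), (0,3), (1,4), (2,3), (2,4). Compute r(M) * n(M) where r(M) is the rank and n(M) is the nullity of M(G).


r(M) = |V| - c = 7 - 1 = 6.
nullity = |E| - r(M) = 11 - 6 = 5.
Product = 6 * 5 = 30.

30


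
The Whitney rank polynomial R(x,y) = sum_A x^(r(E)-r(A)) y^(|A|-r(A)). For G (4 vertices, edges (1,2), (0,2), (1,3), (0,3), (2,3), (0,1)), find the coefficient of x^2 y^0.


R(x,y) = sum over A in 2^E of x^(r(E)-r(A)) * y^(|A|-r(A)).
G has 4 vertices, 6 edges. r(E) = 3.
Enumerate all 2^6 = 64 subsets.
Count subsets with r(E)-r(A)=2 and |A|-r(A)=0: 6.

6
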